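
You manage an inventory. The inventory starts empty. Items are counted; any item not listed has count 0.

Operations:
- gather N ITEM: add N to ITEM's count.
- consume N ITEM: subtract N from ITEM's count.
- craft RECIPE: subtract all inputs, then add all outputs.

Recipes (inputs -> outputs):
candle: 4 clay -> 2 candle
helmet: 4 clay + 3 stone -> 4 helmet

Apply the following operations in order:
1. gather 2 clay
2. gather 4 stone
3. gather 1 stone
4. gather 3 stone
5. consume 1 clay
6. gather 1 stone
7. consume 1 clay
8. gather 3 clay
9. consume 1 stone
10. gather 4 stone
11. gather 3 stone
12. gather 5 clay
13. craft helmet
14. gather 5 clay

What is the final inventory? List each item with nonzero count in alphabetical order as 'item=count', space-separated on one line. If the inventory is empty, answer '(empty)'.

Answer: clay=9 helmet=4 stone=12

Derivation:
After 1 (gather 2 clay): clay=2
After 2 (gather 4 stone): clay=2 stone=4
After 3 (gather 1 stone): clay=2 stone=5
After 4 (gather 3 stone): clay=2 stone=8
After 5 (consume 1 clay): clay=1 stone=8
After 6 (gather 1 stone): clay=1 stone=9
After 7 (consume 1 clay): stone=9
After 8 (gather 3 clay): clay=3 stone=9
After 9 (consume 1 stone): clay=3 stone=8
After 10 (gather 4 stone): clay=3 stone=12
After 11 (gather 3 stone): clay=3 stone=15
After 12 (gather 5 clay): clay=8 stone=15
After 13 (craft helmet): clay=4 helmet=4 stone=12
After 14 (gather 5 clay): clay=9 helmet=4 stone=12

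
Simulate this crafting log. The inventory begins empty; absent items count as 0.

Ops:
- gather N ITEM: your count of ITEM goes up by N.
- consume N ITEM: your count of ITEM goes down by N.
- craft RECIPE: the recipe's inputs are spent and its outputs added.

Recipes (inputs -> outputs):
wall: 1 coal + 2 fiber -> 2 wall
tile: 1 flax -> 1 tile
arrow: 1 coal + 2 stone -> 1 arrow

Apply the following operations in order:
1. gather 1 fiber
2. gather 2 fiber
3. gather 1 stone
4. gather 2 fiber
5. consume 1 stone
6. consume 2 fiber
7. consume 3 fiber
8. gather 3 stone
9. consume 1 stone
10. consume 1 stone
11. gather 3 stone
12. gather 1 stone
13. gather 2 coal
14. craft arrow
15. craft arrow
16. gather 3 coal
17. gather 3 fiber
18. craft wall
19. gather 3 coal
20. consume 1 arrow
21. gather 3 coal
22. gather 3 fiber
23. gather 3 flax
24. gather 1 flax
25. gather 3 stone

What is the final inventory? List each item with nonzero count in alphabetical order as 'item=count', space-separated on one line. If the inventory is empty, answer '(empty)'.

After 1 (gather 1 fiber): fiber=1
After 2 (gather 2 fiber): fiber=3
After 3 (gather 1 stone): fiber=3 stone=1
After 4 (gather 2 fiber): fiber=5 stone=1
After 5 (consume 1 stone): fiber=5
After 6 (consume 2 fiber): fiber=3
After 7 (consume 3 fiber): (empty)
After 8 (gather 3 stone): stone=3
After 9 (consume 1 stone): stone=2
After 10 (consume 1 stone): stone=1
After 11 (gather 3 stone): stone=4
After 12 (gather 1 stone): stone=5
After 13 (gather 2 coal): coal=2 stone=5
After 14 (craft arrow): arrow=1 coal=1 stone=3
After 15 (craft arrow): arrow=2 stone=1
After 16 (gather 3 coal): arrow=2 coal=3 stone=1
After 17 (gather 3 fiber): arrow=2 coal=3 fiber=3 stone=1
After 18 (craft wall): arrow=2 coal=2 fiber=1 stone=1 wall=2
After 19 (gather 3 coal): arrow=2 coal=5 fiber=1 stone=1 wall=2
After 20 (consume 1 arrow): arrow=1 coal=5 fiber=1 stone=1 wall=2
After 21 (gather 3 coal): arrow=1 coal=8 fiber=1 stone=1 wall=2
After 22 (gather 3 fiber): arrow=1 coal=8 fiber=4 stone=1 wall=2
After 23 (gather 3 flax): arrow=1 coal=8 fiber=4 flax=3 stone=1 wall=2
After 24 (gather 1 flax): arrow=1 coal=8 fiber=4 flax=4 stone=1 wall=2
After 25 (gather 3 stone): arrow=1 coal=8 fiber=4 flax=4 stone=4 wall=2

Answer: arrow=1 coal=8 fiber=4 flax=4 stone=4 wall=2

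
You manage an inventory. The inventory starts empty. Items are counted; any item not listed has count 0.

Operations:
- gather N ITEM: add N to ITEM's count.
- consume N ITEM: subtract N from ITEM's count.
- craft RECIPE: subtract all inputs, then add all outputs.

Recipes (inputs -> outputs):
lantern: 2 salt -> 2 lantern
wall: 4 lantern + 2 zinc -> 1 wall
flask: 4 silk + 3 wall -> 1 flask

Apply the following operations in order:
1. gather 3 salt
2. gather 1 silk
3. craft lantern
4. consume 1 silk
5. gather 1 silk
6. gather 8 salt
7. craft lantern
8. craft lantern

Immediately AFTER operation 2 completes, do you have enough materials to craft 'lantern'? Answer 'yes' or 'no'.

Answer: yes

Derivation:
After 1 (gather 3 salt): salt=3
After 2 (gather 1 silk): salt=3 silk=1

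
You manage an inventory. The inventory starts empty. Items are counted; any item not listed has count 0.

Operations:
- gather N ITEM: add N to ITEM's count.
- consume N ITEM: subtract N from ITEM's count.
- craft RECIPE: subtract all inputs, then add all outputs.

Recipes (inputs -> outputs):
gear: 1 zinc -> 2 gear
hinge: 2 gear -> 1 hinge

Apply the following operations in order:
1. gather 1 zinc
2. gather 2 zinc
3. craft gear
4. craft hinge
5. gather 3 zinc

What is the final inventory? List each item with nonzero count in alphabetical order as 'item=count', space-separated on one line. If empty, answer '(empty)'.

Answer: hinge=1 zinc=5

Derivation:
After 1 (gather 1 zinc): zinc=1
After 2 (gather 2 zinc): zinc=3
After 3 (craft gear): gear=2 zinc=2
After 4 (craft hinge): hinge=1 zinc=2
After 5 (gather 3 zinc): hinge=1 zinc=5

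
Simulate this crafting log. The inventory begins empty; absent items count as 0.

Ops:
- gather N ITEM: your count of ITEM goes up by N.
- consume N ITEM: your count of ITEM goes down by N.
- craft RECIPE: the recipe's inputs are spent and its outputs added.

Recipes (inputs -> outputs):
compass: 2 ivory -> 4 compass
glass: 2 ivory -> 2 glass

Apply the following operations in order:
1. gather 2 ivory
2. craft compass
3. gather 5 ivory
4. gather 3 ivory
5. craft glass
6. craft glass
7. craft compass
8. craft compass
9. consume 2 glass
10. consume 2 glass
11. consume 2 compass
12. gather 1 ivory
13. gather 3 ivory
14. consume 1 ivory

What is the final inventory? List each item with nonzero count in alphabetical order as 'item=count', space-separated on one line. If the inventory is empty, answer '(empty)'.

Answer: compass=10 ivory=3

Derivation:
After 1 (gather 2 ivory): ivory=2
After 2 (craft compass): compass=4
After 3 (gather 5 ivory): compass=4 ivory=5
After 4 (gather 3 ivory): compass=4 ivory=8
After 5 (craft glass): compass=4 glass=2 ivory=6
After 6 (craft glass): compass=4 glass=4 ivory=4
After 7 (craft compass): compass=8 glass=4 ivory=2
After 8 (craft compass): compass=12 glass=4
After 9 (consume 2 glass): compass=12 glass=2
After 10 (consume 2 glass): compass=12
After 11 (consume 2 compass): compass=10
After 12 (gather 1 ivory): compass=10 ivory=1
After 13 (gather 3 ivory): compass=10 ivory=4
After 14 (consume 1 ivory): compass=10 ivory=3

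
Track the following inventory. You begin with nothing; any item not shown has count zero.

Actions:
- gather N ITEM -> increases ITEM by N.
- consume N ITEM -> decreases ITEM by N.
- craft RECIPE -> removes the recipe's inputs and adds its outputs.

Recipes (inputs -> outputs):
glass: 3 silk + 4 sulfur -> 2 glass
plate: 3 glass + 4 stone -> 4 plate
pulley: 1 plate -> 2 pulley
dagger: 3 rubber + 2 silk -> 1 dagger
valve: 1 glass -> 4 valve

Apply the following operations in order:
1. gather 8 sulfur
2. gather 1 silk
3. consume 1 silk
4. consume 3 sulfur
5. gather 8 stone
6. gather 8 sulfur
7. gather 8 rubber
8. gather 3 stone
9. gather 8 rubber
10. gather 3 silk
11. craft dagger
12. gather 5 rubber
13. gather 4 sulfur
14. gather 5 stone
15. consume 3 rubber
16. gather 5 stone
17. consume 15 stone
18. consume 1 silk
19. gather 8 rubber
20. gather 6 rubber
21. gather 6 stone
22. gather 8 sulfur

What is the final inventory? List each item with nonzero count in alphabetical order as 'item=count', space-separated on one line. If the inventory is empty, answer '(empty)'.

After 1 (gather 8 sulfur): sulfur=8
After 2 (gather 1 silk): silk=1 sulfur=8
After 3 (consume 1 silk): sulfur=8
After 4 (consume 3 sulfur): sulfur=5
After 5 (gather 8 stone): stone=8 sulfur=5
After 6 (gather 8 sulfur): stone=8 sulfur=13
After 7 (gather 8 rubber): rubber=8 stone=8 sulfur=13
After 8 (gather 3 stone): rubber=8 stone=11 sulfur=13
After 9 (gather 8 rubber): rubber=16 stone=11 sulfur=13
After 10 (gather 3 silk): rubber=16 silk=3 stone=11 sulfur=13
After 11 (craft dagger): dagger=1 rubber=13 silk=1 stone=11 sulfur=13
After 12 (gather 5 rubber): dagger=1 rubber=18 silk=1 stone=11 sulfur=13
After 13 (gather 4 sulfur): dagger=1 rubber=18 silk=1 stone=11 sulfur=17
After 14 (gather 5 stone): dagger=1 rubber=18 silk=1 stone=16 sulfur=17
After 15 (consume 3 rubber): dagger=1 rubber=15 silk=1 stone=16 sulfur=17
After 16 (gather 5 stone): dagger=1 rubber=15 silk=1 stone=21 sulfur=17
After 17 (consume 15 stone): dagger=1 rubber=15 silk=1 stone=6 sulfur=17
After 18 (consume 1 silk): dagger=1 rubber=15 stone=6 sulfur=17
After 19 (gather 8 rubber): dagger=1 rubber=23 stone=6 sulfur=17
After 20 (gather 6 rubber): dagger=1 rubber=29 stone=6 sulfur=17
After 21 (gather 6 stone): dagger=1 rubber=29 stone=12 sulfur=17
After 22 (gather 8 sulfur): dagger=1 rubber=29 stone=12 sulfur=25

Answer: dagger=1 rubber=29 stone=12 sulfur=25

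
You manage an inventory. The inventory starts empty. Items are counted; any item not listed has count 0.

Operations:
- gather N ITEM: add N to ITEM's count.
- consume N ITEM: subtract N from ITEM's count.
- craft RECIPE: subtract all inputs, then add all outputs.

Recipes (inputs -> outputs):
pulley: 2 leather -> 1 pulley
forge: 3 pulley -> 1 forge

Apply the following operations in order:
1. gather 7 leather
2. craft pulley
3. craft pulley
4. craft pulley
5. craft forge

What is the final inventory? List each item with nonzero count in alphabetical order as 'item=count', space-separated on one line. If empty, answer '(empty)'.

Answer: forge=1 leather=1

Derivation:
After 1 (gather 7 leather): leather=7
After 2 (craft pulley): leather=5 pulley=1
After 3 (craft pulley): leather=3 pulley=2
After 4 (craft pulley): leather=1 pulley=3
After 5 (craft forge): forge=1 leather=1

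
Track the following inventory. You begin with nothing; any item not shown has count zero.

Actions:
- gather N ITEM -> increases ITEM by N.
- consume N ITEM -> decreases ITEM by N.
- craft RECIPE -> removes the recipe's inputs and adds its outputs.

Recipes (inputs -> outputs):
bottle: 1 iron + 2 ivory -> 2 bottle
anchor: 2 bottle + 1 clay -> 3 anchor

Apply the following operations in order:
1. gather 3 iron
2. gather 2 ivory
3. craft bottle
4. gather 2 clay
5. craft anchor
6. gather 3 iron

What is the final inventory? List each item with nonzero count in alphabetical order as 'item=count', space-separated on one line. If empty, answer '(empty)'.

After 1 (gather 3 iron): iron=3
After 2 (gather 2 ivory): iron=3 ivory=2
After 3 (craft bottle): bottle=2 iron=2
After 4 (gather 2 clay): bottle=2 clay=2 iron=2
After 5 (craft anchor): anchor=3 clay=1 iron=2
After 6 (gather 3 iron): anchor=3 clay=1 iron=5

Answer: anchor=3 clay=1 iron=5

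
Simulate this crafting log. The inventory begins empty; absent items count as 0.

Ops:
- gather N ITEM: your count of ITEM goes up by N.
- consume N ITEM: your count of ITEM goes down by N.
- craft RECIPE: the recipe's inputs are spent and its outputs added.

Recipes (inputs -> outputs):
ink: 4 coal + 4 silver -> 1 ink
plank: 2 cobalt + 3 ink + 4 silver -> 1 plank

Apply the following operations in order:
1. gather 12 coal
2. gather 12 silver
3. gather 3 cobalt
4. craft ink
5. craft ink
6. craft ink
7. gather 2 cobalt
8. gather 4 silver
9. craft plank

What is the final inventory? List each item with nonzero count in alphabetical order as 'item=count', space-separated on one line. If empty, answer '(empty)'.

Answer: cobalt=3 plank=1

Derivation:
After 1 (gather 12 coal): coal=12
After 2 (gather 12 silver): coal=12 silver=12
After 3 (gather 3 cobalt): coal=12 cobalt=3 silver=12
After 4 (craft ink): coal=8 cobalt=3 ink=1 silver=8
After 5 (craft ink): coal=4 cobalt=3 ink=2 silver=4
After 6 (craft ink): cobalt=3 ink=3
After 7 (gather 2 cobalt): cobalt=5 ink=3
After 8 (gather 4 silver): cobalt=5 ink=3 silver=4
After 9 (craft plank): cobalt=3 plank=1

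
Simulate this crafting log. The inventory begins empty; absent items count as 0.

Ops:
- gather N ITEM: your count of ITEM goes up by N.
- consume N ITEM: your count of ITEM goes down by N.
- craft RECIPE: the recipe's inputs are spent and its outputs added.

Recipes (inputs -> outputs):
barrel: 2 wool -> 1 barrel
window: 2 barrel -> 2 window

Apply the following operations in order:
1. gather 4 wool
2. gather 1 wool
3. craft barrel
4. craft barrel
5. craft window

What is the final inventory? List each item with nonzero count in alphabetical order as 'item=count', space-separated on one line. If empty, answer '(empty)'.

After 1 (gather 4 wool): wool=4
After 2 (gather 1 wool): wool=5
After 3 (craft barrel): barrel=1 wool=3
After 4 (craft barrel): barrel=2 wool=1
After 5 (craft window): window=2 wool=1

Answer: window=2 wool=1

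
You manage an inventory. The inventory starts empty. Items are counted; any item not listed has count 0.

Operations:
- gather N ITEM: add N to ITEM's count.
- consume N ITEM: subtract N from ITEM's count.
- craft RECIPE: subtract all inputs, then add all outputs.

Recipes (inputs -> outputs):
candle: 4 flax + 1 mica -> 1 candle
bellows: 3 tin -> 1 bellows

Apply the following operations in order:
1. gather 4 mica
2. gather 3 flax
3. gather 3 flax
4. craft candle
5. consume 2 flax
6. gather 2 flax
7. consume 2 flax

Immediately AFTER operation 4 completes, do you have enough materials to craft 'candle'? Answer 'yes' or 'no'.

Answer: no

Derivation:
After 1 (gather 4 mica): mica=4
After 2 (gather 3 flax): flax=3 mica=4
After 3 (gather 3 flax): flax=6 mica=4
After 4 (craft candle): candle=1 flax=2 mica=3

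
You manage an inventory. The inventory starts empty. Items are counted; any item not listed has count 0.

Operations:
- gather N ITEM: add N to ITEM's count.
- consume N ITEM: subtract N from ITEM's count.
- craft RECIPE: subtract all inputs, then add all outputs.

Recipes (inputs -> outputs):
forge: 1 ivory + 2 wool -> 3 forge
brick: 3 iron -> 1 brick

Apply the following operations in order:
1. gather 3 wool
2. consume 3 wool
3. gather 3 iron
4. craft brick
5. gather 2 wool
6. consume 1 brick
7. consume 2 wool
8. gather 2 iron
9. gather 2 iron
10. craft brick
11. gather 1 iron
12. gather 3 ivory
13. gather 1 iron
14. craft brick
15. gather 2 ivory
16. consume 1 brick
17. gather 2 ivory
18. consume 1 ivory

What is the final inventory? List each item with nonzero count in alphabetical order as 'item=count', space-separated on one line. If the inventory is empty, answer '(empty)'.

After 1 (gather 3 wool): wool=3
After 2 (consume 3 wool): (empty)
After 3 (gather 3 iron): iron=3
After 4 (craft brick): brick=1
After 5 (gather 2 wool): brick=1 wool=2
After 6 (consume 1 brick): wool=2
After 7 (consume 2 wool): (empty)
After 8 (gather 2 iron): iron=2
After 9 (gather 2 iron): iron=4
After 10 (craft brick): brick=1 iron=1
After 11 (gather 1 iron): brick=1 iron=2
After 12 (gather 3 ivory): brick=1 iron=2 ivory=3
After 13 (gather 1 iron): brick=1 iron=3 ivory=3
After 14 (craft brick): brick=2 ivory=3
After 15 (gather 2 ivory): brick=2 ivory=5
After 16 (consume 1 brick): brick=1 ivory=5
After 17 (gather 2 ivory): brick=1 ivory=7
After 18 (consume 1 ivory): brick=1 ivory=6

Answer: brick=1 ivory=6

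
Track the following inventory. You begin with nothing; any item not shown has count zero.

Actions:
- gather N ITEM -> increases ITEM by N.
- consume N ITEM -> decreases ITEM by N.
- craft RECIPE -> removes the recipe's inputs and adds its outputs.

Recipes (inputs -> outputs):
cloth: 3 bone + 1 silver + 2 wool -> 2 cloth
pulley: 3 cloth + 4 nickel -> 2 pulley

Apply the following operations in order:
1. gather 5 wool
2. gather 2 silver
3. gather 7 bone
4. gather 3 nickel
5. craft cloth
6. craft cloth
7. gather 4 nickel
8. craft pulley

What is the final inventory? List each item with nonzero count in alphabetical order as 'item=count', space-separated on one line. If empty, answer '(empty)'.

Answer: bone=1 cloth=1 nickel=3 pulley=2 wool=1

Derivation:
After 1 (gather 5 wool): wool=5
After 2 (gather 2 silver): silver=2 wool=5
After 3 (gather 7 bone): bone=7 silver=2 wool=5
After 4 (gather 3 nickel): bone=7 nickel=3 silver=2 wool=5
After 5 (craft cloth): bone=4 cloth=2 nickel=3 silver=1 wool=3
After 6 (craft cloth): bone=1 cloth=4 nickel=3 wool=1
After 7 (gather 4 nickel): bone=1 cloth=4 nickel=7 wool=1
After 8 (craft pulley): bone=1 cloth=1 nickel=3 pulley=2 wool=1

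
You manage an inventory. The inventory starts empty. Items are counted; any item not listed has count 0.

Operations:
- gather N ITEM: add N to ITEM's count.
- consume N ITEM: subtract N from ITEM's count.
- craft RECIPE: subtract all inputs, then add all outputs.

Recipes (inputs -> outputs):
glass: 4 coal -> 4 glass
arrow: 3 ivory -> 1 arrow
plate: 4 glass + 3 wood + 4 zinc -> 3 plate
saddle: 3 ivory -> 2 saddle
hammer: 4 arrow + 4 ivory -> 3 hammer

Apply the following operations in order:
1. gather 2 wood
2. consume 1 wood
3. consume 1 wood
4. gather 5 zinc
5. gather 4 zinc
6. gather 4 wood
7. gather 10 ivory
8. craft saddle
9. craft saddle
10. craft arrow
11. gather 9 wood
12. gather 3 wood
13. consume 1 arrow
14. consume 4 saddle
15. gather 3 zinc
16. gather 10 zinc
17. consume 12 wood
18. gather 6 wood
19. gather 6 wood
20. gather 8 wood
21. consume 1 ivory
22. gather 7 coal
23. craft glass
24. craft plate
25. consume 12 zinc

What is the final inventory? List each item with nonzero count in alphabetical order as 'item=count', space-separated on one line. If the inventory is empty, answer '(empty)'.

After 1 (gather 2 wood): wood=2
After 2 (consume 1 wood): wood=1
After 3 (consume 1 wood): (empty)
After 4 (gather 5 zinc): zinc=5
After 5 (gather 4 zinc): zinc=9
After 6 (gather 4 wood): wood=4 zinc=9
After 7 (gather 10 ivory): ivory=10 wood=4 zinc=9
After 8 (craft saddle): ivory=7 saddle=2 wood=4 zinc=9
After 9 (craft saddle): ivory=4 saddle=4 wood=4 zinc=9
After 10 (craft arrow): arrow=1 ivory=1 saddle=4 wood=4 zinc=9
After 11 (gather 9 wood): arrow=1 ivory=1 saddle=4 wood=13 zinc=9
After 12 (gather 3 wood): arrow=1 ivory=1 saddle=4 wood=16 zinc=9
After 13 (consume 1 arrow): ivory=1 saddle=4 wood=16 zinc=9
After 14 (consume 4 saddle): ivory=1 wood=16 zinc=9
After 15 (gather 3 zinc): ivory=1 wood=16 zinc=12
After 16 (gather 10 zinc): ivory=1 wood=16 zinc=22
After 17 (consume 12 wood): ivory=1 wood=4 zinc=22
After 18 (gather 6 wood): ivory=1 wood=10 zinc=22
After 19 (gather 6 wood): ivory=1 wood=16 zinc=22
After 20 (gather 8 wood): ivory=1 wood=24 zinc=22
After 21 (consume 1 ivory): wood=24 zinc=22
After 22 (gather 7 coal): coal=7 wood=24 zinc=22
After 23 (craft glass): coal=3 glass=4 wood=24 zinc=22
After 24 (craft plate): coal=3 plate=3 wood=21 zinc=18
After 25 (consume 12 zinc): coal=3 plate=3 wood=21 zinc=6

Answer: coal=3 plate=3 wood=21 zinc=6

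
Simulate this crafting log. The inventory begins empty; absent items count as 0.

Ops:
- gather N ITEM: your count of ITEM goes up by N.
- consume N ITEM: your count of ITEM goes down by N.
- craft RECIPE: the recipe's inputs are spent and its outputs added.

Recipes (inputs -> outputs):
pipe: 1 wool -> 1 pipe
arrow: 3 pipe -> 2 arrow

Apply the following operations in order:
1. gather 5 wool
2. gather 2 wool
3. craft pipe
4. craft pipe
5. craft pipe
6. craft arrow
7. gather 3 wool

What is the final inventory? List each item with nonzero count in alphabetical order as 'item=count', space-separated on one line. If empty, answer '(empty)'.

Answer: arrow=2 wool=7

Derivation:
After 1 (gather 5 wool): wool=5
After 2 (gather 2 wool): wool=7
After 3 (craft pipe): pipe=1 wool=6
After 4 (craft pipe): pipe=2 wool=5
After 5 (craft pipe): pipe=3 wool=4
After 6 (craft arrow): arrow=2 wool=4
After 7 (gather 3 wool): arrow=2 wool=7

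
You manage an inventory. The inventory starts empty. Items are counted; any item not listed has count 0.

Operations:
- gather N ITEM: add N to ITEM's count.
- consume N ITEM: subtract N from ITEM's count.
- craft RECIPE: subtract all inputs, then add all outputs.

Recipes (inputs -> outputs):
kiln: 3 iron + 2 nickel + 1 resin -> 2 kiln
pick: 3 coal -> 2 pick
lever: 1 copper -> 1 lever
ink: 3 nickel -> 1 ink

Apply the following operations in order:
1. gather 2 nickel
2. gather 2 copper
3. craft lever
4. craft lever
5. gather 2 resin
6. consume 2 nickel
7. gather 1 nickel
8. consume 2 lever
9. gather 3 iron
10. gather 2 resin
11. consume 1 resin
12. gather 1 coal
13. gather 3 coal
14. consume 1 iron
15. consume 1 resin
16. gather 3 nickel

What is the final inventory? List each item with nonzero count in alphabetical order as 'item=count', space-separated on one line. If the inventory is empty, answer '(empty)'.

Answer: coal=4 iron=2 nickel=4 resin=2

Derivation:
After 1 (gather 2 nickel): nickel=2
After 2 (gather 2 copper): copper=2 nickel=2
After 3 (craft lever): copper=1 lever=1 nickel=2
After 4 (craft lever): lever=2 nickel=2
After 5 (gather 2 resin): lever=2 nickel=2 resin=2
After 6 (consume 2 nickel): lever=2 resin=2
After 7 (gather 1 nickel): lever=2 nickel=1 resin=2
After 8 (consume 2 lever): nickel=1 resin=2
After 9 (gather 3 iron): iron=3 nickel=1 resin=2
After 10 (gather 2 resin): iron=3 nickel=1 resin=4
After 11 (consume 1 resin): iron=3 nickel=1 resin=3
After 12 (gather 1 coal): coal=1 iron=3 nickel=1 resin=3
After 13 (gather 3 coal): coal=4 iron=3 nickel=1 resin=3
After 14 (consume 1 iron): coal=4 iron=2 nickel=1 resin=3
After 15 (consume 1 resin): coal=4 iron=2 nickel=1 resin=2
After 16 (gather 3 nickel): coal=4 iron=2 nickel=4 resin=2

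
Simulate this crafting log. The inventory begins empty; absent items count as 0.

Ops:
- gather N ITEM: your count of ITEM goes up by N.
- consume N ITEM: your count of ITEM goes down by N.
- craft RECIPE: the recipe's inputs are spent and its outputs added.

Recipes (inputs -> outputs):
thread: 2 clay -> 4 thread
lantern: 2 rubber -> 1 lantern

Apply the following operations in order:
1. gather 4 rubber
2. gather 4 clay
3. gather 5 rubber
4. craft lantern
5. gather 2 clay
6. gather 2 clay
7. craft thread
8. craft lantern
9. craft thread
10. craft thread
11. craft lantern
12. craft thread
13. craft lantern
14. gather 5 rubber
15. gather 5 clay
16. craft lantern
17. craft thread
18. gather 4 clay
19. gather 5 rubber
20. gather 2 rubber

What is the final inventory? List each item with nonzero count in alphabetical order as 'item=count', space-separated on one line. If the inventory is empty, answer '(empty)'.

Answer: clay=7 lantern=5 rubber=11 thread=20

Derivation:
After 1 (gather 4 rubber): rubber=4
After 2 (gather 4 clay): clay=4 rubber=4
After 3 (gather 5 rubber): clay=4 rubber=9
After 4 (craft lantern): clay=4 lantern=1 rubber=7
After 5 (gather 2 clay): clay=6 lantern=1 rubber=7
After 6 (gather 2 clay): clay=8 lantern=1 rubber=7
After 7 (craft thread): clay=6 lantern=1 rubber=7 thread=4
After 8 (craft lantern): clay=6 lantern=2 rubber=5 thread=4
After 9 (craft thread): clay=4 lantern=2 rubber=5 thread=8
After 10 (craft thread): clay=2 lantern=2 rubber=5 thread=12
After 11 (craft lantern): clay=2 lantern=3 rubber=3 thread=12
After 12 (craft thread): lantern=3 rubber=3 thread=16
After 13 (craft lantern): lantern=4 rubber=1 thread=16
After 14 (gather 5 rubber): lantern=4 rubber=6 thread=16
After 15 (gather 5 clay): clay=5 lantern=4 rubber=6 thread=16
After 16 (craft lantern): clay=5 lantern=5 rubber=4 thread=16
After 17 (craft thread): clay=3 lantern=5 rubber=4 thread=20
After 18 (gather 4 clay): clay=7 lantern=5 rubber=4 thread=20
After 19 (gather 5 rubber): clay=7 lantern=5 rubber=9 thread=20
After 20 (gather 2 rubber): clay=7 lantern=5 rubber=11 thread=20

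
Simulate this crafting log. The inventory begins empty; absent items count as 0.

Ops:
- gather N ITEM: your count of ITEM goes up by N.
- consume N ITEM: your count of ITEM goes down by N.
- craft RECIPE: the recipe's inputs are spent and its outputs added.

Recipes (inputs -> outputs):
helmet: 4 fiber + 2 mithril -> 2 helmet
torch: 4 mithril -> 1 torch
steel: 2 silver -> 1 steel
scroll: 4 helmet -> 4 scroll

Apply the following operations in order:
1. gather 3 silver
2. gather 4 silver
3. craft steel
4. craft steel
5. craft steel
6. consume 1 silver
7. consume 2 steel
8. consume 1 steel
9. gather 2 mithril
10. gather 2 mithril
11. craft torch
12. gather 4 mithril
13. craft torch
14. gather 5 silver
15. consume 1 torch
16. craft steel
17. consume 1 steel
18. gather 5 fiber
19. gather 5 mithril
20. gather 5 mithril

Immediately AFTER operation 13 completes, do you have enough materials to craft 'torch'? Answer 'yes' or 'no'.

Answer: no

Derivation:
After 1 (gather 3 silver): silver=3
After 2 (gather 4 silver): silver=7
After 3 (craft steel): silver=5 steel=1
After 4 (craft steel): silver=3 steel=2
After 5 (craft steel): silver=1 steel=3
After 6 (consume 1 silver): steel=3
After 7 (consume 2 steel): steel=1
After 8 (consume 1 steel): (empty)
After 9 (gather 2 mithril): mithril=2
After 10 (gather 2 mithril): mithril=4
After 11 (craft torch): torch=1
After 12 (gather 4 mithril): mithril=4 torch=1
After 13 (craft torch): torch=2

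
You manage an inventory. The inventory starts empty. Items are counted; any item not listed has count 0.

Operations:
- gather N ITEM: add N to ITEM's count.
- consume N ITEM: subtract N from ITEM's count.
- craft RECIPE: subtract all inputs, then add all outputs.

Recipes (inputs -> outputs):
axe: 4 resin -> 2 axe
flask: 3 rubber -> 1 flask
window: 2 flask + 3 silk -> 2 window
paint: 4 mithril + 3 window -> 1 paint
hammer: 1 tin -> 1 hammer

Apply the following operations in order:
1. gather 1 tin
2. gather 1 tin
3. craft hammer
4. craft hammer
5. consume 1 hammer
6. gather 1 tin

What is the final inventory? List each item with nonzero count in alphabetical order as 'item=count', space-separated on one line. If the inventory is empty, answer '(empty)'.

Answer: hammer=1 tin=1

Derivation:
After 1 (gather 1 tin): tin=1
After 2 (gather 1 tin): tin=2
After 3 (craft hammer): hammer=1 tin=1
After 4 (craft hammer): hammer=2
After 5 (consume 1 hammer): hammer=1
After 6 (gather 1 tin): hammer=1 tin=1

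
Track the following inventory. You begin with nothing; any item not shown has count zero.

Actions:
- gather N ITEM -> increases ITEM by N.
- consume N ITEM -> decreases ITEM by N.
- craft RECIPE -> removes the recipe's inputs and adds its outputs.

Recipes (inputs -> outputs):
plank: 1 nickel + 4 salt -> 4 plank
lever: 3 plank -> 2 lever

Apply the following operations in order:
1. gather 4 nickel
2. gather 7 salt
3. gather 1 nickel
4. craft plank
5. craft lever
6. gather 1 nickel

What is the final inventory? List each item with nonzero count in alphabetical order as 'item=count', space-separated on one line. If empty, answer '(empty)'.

After 1 (gather 4 nickel): nickel=4
After 2 (gather 7 salt): nickel=4 salt=7
After 3 (gather 1 nickel): nickel=5 salt=7
After 4 (craft plank): nickel=4 plank=4 salt=3
After 5 (craft lever): lever=2 nickel=4 plank=1 salt=3
After 6 (gather 1 nickel): lever=2 nickel=5 plank=1 salt=3

Answer: lever=2 nickel=5 plank=1 salt=3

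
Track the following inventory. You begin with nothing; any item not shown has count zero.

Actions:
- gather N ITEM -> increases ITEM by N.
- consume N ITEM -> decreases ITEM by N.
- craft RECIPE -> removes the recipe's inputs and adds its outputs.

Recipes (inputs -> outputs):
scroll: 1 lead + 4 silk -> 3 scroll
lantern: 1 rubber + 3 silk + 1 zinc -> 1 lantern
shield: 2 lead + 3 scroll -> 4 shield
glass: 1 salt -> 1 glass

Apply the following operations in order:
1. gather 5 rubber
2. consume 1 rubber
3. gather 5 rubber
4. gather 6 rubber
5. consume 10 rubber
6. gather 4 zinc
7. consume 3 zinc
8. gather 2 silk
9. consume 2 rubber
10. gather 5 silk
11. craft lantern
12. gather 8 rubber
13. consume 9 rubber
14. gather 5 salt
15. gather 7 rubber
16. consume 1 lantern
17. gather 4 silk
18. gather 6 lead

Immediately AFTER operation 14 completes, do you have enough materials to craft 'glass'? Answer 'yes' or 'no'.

Answer: yes

Derivation:
After 1 (gather 5 rubber): rubber=5
After 2 (consume 1 rubber): rubber=4
After 3 (gather 5 rubber): rubber=9
After 4 (gather 6 rubber): rubber=15
After 5 (consume 10 rubber): rubber=5
After 6 (gather 4 zinc): rubber=5 zinc=4
After 7 (consume 3 zinc): rubber=5 zinc=1
After 8 (gather 2 silk): rubber=5 silk=2 zinc=1
After 9 (consume 2 rubber): rubber=3 silk=2 zinc=1
After 10 (gather 5 silk): rubber=3 silk=7 zinc=1
After 11 (craft lantern): lantern=1 rubber=2 silk=4
After 12 (gather 8 rubber): lantern=1 rubber=10 silk=4
After 13 (consume 9 rubber): lantern=1 rubber=1 silk=4
After 14 (gather 5 salt): lantern=1 rubber=1 salt=5 silk=4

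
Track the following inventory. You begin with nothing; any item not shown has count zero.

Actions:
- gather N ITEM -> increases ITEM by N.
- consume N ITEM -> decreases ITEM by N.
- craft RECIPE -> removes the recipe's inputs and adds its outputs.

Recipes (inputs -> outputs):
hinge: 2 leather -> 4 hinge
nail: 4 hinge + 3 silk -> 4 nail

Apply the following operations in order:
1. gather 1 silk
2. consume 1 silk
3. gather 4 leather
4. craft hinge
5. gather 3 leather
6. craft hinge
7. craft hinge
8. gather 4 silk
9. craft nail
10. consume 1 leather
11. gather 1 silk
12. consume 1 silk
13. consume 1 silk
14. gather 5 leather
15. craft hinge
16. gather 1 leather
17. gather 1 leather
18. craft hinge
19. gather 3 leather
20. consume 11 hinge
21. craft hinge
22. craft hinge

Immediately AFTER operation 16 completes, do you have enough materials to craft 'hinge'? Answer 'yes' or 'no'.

After 1 (gather 1 silk): silk=1
After 2 (consume 1 silk): (empty)
After 3 (gather 4 leather): leather=4
After 4 (craft hinge): hinge=4 leather=2
After 5 (gather 3 leather): hinge=4 leather=5
After 6 (craft hinge): hinge=8 leather=3
After 7 (craft hinge): hinge=12 leather=1
After 8 (gather 4 silk): hinge=12 leather=1 silk=4
After 9 (craft nail): hinge=8 leather=1 nail=4 silk=1
After 10 (consume 1 leather): hinge=8 nail=4 silk=1
After 11 (gather 1 silk): hinge=8 nail=4 silk=2
After 12 (consume 1 silk): hinge=8 nail=4 silk=1
After 13 (consume 1 silk): hinge=8 nail=4
After 14 (gather 5 leather): hinge=8 leather=5 nail=4
After 15 (craft hinge): hinge=12 leather=3 nail=4
After 16 (gather 1 leather): hinge=12 leather=4 nail=4

Answer: yes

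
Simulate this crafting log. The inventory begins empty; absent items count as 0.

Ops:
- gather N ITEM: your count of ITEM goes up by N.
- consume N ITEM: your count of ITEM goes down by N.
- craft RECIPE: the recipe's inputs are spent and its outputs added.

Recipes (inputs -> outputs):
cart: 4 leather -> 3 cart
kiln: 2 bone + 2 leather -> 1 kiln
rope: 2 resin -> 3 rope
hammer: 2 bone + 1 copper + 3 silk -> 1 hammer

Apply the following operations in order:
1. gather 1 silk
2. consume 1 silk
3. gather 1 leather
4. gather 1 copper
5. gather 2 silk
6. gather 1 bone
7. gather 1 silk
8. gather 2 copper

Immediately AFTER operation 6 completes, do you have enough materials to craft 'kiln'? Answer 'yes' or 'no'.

After 1 (gather 1 silk): silk=1
After 2 (consume 1 silk): (empty)
After 3 (gather 1 leather): leather=1
After 4 (gather 1 copper): copper=1 leather=1
After 5 (gather 2 silk): copper=1 leather=1 silk=2
After 6 (gather 1 bone): bone=1 copper=1 leather=1 silk=2

Answer: no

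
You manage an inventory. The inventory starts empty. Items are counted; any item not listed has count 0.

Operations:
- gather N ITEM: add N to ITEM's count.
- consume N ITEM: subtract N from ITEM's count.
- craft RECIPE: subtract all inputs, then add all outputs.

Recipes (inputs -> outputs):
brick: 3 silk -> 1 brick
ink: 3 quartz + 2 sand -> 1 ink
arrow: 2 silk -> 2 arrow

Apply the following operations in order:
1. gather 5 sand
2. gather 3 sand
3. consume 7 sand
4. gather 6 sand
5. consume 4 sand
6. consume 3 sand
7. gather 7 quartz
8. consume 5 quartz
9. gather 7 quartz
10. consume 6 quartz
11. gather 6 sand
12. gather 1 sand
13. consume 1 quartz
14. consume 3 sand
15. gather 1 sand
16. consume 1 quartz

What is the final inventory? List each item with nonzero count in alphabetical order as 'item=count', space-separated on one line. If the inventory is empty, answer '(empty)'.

Answer: quartz=1 sand=5

Derivation:
After 1 (gather 5 sand): sand=5
After 2 (gather 3 sand): sand=8
After 3 (consume 7 sand): sand=1
After 4 (gather 6 sand): sand=7
After 5 (consume 4 sand): sand=3
After 6 (consume 3 sand): (empty)
After 7 (gather 7 quartz): quartz=7
After 8 (consume 5 quartz): quartz=2
After 9 (gather 7 quartz): quartz=9
After 10 (consume 6 quartz): quartz=3
After 11 (gather 6 sand): quartz=3 sand=6
After 12 (gather 1 sand): quartz=3 sand=7
After 13 (consume 1 quartz): quartz=2 sand=7
After 14 (consume 3 sand): quartz=2 sand=4
After 15 (gather 1 sand): quartz=2 sand=5
After 16 (consume 1 quartz): quartz=1 sand=5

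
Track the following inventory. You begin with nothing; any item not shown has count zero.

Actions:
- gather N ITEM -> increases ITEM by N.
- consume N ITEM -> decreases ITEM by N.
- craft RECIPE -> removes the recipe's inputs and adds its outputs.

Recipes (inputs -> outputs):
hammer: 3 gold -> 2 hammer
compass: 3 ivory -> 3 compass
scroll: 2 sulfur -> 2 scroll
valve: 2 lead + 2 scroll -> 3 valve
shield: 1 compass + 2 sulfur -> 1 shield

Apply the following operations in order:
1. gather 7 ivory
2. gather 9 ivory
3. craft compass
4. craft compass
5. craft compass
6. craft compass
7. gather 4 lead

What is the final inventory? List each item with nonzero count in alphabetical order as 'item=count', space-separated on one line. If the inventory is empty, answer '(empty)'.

After 1 (gather 7 ivory): ivory=7
After 2 (gather 9 ivory): ivory=16
After 3 (craft compass): compass=3 ivory=13
After 4 (craft compass): compass=6 ivory=10
After 5 (craft compass): compass=9 ivory=7
After 6 (craft compass): compass=12 ivory=4
After 7 (gather 4 lead): compass=12 ivory=4 lead=4

Answer: compass=12 ivory=4 lead=4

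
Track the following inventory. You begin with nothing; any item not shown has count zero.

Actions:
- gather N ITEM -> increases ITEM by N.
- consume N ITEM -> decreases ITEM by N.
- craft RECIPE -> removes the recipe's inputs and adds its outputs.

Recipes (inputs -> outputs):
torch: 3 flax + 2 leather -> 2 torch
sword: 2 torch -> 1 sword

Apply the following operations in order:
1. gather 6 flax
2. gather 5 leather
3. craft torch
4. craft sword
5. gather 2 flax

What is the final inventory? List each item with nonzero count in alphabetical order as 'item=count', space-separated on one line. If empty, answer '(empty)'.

Answer: flax=5 leather=3 sword=1

Derivation:
After 1 (gather 6 flax): flax=6
After 2 (gather 5 leather): flax=6 leather=5
After 3 (craft torch): flax=3 leather=3 torch=2
After 4 (craft sword): flax=3 leather=3 sword=1
After 5 (gather 2 flax): flax=5 leather=3 sword=1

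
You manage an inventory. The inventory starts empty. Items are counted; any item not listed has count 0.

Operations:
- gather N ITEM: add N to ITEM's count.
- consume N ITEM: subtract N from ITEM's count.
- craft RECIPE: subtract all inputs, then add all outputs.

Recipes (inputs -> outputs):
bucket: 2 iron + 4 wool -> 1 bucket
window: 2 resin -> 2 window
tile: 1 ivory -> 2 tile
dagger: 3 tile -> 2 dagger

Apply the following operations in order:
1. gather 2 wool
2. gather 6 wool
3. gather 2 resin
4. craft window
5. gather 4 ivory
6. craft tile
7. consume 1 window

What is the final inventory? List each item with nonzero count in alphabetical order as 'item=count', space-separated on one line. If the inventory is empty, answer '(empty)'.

Answer: ivory=3 tile=2 window=1 wool=8

Derivation:
After 1 (gather 2 wool): wool=2
After 2 (gather 6 wool): wool=8
After 3 (gather 2 resin): resin=2 wool=8
After 4 (craft window): window=2 wool=8
After 5 (gather 4 ivory): ivory=4 window=2 wool=8
After 6 (craft tile): ivory=3 tile=2 window=2 wool=8
After 7 (consume 1 window): ivory=3 tile=2 window=1 wool=8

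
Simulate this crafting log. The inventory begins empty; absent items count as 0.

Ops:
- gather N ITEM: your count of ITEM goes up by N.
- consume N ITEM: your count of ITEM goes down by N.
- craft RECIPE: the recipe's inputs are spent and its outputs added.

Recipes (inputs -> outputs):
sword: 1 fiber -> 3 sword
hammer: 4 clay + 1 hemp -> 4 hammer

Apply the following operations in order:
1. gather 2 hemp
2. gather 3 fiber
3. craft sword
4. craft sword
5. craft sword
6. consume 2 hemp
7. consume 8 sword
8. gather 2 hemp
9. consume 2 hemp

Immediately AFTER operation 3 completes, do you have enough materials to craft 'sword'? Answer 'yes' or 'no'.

After 1 (gather 2 hemp): hemp=2
After 2 (gather 3 fiber): fiber=3 hemp=2
After 3 (craft sword): fiber=2 hemp=2 sword=3

Answer: yes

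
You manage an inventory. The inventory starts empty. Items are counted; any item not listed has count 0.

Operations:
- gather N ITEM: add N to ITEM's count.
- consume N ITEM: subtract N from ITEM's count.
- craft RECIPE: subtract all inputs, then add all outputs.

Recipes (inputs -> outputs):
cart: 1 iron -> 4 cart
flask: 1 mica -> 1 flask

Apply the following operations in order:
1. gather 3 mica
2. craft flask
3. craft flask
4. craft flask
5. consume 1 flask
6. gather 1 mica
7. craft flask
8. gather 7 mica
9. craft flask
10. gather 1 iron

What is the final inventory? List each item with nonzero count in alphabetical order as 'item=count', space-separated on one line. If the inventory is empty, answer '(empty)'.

After 1 (gather 3 mica): mica=3
After 2 (craft flask): flask=1 mica=2
After 3 (craft flask): flask=2 mica=1
After 4 (craft flask): flask=3
After 5 (consume 1 flask): flask=2
After 6 (gather 1 mica): flask=2 mica=1
After 7 (craft flask): flask=3
After 8 (gather 7 mica): flask=3 mica=7
After 9 (craft flask): flask=4 mica=6
After 10 (gather 1 iron): flask=4 iron=1 mica=6

Answer: flask=4 iron=1 mica=6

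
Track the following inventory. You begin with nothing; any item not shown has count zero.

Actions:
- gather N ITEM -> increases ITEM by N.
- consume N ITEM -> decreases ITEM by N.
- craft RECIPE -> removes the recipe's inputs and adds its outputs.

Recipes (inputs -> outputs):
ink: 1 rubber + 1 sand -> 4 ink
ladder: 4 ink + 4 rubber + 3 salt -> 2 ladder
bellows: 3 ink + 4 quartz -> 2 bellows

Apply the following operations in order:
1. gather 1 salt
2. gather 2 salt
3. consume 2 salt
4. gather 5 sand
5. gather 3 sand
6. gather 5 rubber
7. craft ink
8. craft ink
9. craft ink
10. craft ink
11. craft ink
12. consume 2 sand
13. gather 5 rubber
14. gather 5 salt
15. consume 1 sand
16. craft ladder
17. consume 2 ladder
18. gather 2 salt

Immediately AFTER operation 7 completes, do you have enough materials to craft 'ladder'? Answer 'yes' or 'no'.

After 1 (gather 1 salt): salt=1
After 2 (gather 2 salt): salt=3
After 3 (consume 2 salt): salt=1
After 4 (gather 5 sand): salt=1 sand=5
After 5 (gather 3 sand): salt=1 sand=8
After 6 (gather 5 rubber): rubber=5 salt=1 sand=8
After 7 (craft ink): ink=4 rubber=4 salt=1 sand=7

Answer: no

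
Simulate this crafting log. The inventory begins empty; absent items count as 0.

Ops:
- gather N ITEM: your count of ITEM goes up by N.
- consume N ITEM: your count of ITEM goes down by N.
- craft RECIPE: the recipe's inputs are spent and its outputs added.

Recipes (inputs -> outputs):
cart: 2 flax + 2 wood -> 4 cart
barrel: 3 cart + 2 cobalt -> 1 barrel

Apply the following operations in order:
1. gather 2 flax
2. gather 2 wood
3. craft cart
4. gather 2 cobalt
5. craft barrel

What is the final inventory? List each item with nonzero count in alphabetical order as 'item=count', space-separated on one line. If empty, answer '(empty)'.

After 1 (gather 2 flax): flax=2
After 2 (gather 2 wood): flax=2 wood=2
After 3 (craft cart): cart=4
After 4 (gather 2 cobalt): cart=4 cobalt=2
After 5 (craft barrel): barrel=1 cart=1

Answer: barrel=1 cart=1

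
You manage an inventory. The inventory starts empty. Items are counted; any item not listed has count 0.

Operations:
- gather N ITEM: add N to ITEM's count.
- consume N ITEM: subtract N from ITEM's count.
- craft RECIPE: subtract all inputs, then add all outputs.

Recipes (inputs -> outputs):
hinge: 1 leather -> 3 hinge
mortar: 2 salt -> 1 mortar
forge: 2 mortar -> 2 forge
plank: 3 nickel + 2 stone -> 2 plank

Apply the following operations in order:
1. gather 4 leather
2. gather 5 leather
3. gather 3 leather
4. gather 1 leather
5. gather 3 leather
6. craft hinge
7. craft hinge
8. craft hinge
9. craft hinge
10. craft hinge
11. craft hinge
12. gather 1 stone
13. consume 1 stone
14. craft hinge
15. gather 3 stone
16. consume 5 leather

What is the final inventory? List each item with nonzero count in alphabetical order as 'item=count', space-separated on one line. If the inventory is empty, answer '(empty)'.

After 1 (gather 4 leather): leather=4
After 2 (gather 5 leather): leather=9
After 3 (gather 3 leather): leather=12
After 4 (gather 1 leather): leather=13
After 5 (gather 3 leather): leather=16
After 6 (craft hinge): hinge=3 leather=15
After 7 (craft hinge): hinge=6 leather=14
After 8 (craft hinge): hinge=9 leather=13
After 9 (craft hinge): hinge=12 leather=12
After 10 (craft hinge): hinge=15 leather=11
After 11 (craft hinge): hinge=18 leather=10
After 12 (gather 1 stone): hinge=18 leather=10 stone=1
After 13 (consume 1 stone): hinge=18 leather=10
After 14 (craft hinge): hinge=21 leather=9
After 15 (gather 3 stone): hinge=21 leather=9 stone=3
After 16 (consume 5 leather): hinge=21 leather=4 stone=3

Answer: hinge=21 leather=4 stone=3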